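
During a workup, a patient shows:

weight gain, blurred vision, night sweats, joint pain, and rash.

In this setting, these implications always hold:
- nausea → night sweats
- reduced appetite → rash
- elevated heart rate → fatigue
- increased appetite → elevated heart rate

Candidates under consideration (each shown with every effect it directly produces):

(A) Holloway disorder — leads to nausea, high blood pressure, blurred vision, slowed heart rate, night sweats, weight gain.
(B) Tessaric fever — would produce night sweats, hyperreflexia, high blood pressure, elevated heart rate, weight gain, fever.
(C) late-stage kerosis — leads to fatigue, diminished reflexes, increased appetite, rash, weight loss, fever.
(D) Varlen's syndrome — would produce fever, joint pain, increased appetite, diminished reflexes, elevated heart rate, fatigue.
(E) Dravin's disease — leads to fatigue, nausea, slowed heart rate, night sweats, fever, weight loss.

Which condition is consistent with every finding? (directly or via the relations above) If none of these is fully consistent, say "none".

Testing each hypothesis:
(A) Holloway disorder — weight gain ✓; blurred vision ✓; night sweats ✓; joint pain ✗; rash ✗
(B) Tessaric fever — does not account for blurred vision, joint pain, rash
(C) late-stage kerosis — fails on weight gain, blurred vision, night sweats, joint pain (predicts weight loss, not weight gain)
(D) Varlen's syndrome — weight gain ✗; blurred vision ✗; night sweats ✗; joint pain ✓; rash ✗
(E) Dravin's disease — weight gain ✗; blurred vision ✗; night sweats ✓; joint pain ✗; rash ✗
None of the listed candidates fits everything.

none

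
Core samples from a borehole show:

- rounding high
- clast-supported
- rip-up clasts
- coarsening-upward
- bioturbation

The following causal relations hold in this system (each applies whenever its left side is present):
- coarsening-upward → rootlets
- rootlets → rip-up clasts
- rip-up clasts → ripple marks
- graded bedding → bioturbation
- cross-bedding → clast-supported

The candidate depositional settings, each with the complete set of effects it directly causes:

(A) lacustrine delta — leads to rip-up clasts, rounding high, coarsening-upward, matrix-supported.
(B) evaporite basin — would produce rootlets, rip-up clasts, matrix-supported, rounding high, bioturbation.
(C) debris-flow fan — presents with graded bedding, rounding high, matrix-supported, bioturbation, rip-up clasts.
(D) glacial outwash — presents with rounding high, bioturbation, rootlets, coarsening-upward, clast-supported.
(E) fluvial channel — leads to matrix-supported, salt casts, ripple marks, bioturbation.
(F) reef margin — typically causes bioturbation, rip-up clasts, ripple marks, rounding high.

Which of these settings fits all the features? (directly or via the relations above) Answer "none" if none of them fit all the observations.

Per-candidate check:
(A) lacustrine delta — fails on clast-supported, bioturbation (predicts matrix-supported, not clast-supported)
(B) evaporite basin — fails on clast-supported, coarsening-upward (predicts matrix-supported, not clast-supported)
(C) debris-flow fan — fails on clast-supported, coarsening-upward (predicts matrix-supported, not clast-supported)
(D) glacial outwash — rounding high yes; clast-supported yes; rip-up clasts yes (by rootlets → rip-up clasts); coarsening-upward yes; bioturbation yes
(E) fluvial channel — rounding high NO; clast-supported NO; rip-up clasts NO; coarsening-upward NO; bioturbation yes
(F) reef margin — does not account for clast-supported, coarsening-upward
(D) is the only candidate with no mismatches.

D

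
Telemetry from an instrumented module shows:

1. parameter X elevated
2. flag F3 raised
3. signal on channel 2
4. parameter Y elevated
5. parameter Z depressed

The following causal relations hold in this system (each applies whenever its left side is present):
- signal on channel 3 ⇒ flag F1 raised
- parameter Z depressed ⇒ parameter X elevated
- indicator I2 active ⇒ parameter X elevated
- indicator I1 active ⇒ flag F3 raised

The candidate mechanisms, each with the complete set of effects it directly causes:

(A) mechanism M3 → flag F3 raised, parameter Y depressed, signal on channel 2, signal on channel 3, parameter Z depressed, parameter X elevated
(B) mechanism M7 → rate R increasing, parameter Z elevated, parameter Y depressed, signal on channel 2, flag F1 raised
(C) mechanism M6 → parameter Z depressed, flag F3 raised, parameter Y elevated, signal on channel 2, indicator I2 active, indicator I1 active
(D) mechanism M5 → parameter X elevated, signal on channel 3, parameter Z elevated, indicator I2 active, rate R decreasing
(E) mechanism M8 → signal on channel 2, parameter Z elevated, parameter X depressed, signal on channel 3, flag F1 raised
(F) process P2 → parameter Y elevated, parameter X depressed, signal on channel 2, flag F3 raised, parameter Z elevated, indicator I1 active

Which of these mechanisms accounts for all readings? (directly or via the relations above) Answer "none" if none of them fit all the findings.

C

Testing each hypothesis:
(A) mechanism M3 — fails on parameter Y elevated (predicts parameter Y depressed, not parameter Y elevated)
(B) mechanism M7 — parameter X elevated -; flag F3 raised -; signal on channel 2 +; parameter Y elevated -; parameter Z depressed -
(C) mechanism M6 — parameter X elevated + (through indicator I2 active → parameter X elevated); flag F3 raised +; signal on channel 2 +; parameter Y elevated +; parameter Z depressed +
(D) mechanism M5 — fails on flag F3 raised, signal on channel 2, parameter Y elevated, parameter Z depressed (predicts parameter Z elevated, not parameter Z depressed)
(E) mechanism M8 — parameter X elevated -; flag F3 raised -; signal on channel 2 +; parameter Y elevated -; parameter Z depressed -
(F) process P2 — parameter X elevated -; flag F3 raised +; signal on channel 2 +; parameter Y elevated +; parameter Z depressed -
Only (C) is consistent with every observation.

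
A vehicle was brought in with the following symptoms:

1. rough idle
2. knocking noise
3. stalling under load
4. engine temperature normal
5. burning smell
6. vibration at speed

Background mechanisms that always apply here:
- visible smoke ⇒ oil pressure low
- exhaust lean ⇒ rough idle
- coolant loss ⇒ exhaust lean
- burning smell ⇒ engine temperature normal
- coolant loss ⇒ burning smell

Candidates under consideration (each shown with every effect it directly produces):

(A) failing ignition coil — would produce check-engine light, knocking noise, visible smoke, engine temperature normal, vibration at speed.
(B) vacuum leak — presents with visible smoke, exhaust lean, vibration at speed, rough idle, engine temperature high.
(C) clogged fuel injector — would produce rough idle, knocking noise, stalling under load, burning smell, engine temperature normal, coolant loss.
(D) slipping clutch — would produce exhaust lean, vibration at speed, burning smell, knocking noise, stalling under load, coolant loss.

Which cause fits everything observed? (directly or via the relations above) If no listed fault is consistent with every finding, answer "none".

D

Testing each hypothesis:
(A) failing ignition coil — rough idle ✗; knocking noise ✓; stalling under load ✗; engine temperature normal ✓; burning smell ✗; vibration at speed ✓
(B) vacuum leak — fails on knocking noise, stalling under load, engine temperature normal, burning smell (predicts engine temperature high, not engine temperature normal)
(C) clogged fuel injector — does not account for vibration at speed
(D) slipping clutch — accounts for every observation (rough idle by exhaust lean → rough idle)
Only (D) is consistent with every observation.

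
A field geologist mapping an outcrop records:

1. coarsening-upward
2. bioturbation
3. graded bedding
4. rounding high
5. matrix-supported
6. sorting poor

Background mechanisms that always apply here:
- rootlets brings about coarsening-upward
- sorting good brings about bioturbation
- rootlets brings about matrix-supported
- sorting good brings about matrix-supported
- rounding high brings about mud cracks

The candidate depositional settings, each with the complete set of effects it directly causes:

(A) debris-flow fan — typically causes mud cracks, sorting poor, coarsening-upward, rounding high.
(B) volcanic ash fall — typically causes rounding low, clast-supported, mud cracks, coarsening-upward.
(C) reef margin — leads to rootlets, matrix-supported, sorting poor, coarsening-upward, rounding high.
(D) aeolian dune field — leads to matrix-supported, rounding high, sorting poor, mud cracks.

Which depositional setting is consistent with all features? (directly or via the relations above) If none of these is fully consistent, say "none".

none

Testing each hypothesis:
(A) debris-flow fan — does not account for bioturbation, graded bedding, matrix-supported
(B) volcanic ash fall — coarsening-upward yes; bioturbation NO; graded bedding NO; rounding high NO; matrix-supported NO; sorting poor NO
(C) reef margin — does not account for bioturbation, graded bedding
(D) aeolian dune field — does not account for coarsening-upward, bioturbation, graded bedding
Every candidate fails on at least one observation.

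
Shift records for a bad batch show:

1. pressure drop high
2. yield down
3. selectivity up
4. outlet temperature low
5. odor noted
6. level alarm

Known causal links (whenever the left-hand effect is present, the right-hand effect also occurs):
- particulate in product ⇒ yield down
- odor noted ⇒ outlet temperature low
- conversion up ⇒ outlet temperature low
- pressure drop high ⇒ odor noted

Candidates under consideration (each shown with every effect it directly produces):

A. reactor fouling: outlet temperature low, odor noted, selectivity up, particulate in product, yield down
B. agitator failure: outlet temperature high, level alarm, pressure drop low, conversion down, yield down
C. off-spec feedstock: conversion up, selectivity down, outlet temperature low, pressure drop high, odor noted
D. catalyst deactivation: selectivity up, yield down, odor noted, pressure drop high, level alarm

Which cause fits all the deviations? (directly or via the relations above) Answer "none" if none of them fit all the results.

D

Per-candidate check:
(A) reactor fouling — pressure drop high ✗; yield down ✓; selectivity up ✓; outlet temperature low ✓; odor noted ✓; level alarm ✗
(B) agitator failure — pressure drop high ✗; yield down ✓; selectivity up ✗; outlet temperature low ✗; odor noted ✗; level alarm ✓
(C) off-spec feedstock — pressure drop high ✓; yield down ✗; selectivity up ✗; outlet temperature low ✓; odor noted ✓; level alarm ✗
(D) catalyst deactivation — accounts for every observation (outlet temperature low by odor noted → outlet temperature low)
(D) is the only candidate with no mismatches.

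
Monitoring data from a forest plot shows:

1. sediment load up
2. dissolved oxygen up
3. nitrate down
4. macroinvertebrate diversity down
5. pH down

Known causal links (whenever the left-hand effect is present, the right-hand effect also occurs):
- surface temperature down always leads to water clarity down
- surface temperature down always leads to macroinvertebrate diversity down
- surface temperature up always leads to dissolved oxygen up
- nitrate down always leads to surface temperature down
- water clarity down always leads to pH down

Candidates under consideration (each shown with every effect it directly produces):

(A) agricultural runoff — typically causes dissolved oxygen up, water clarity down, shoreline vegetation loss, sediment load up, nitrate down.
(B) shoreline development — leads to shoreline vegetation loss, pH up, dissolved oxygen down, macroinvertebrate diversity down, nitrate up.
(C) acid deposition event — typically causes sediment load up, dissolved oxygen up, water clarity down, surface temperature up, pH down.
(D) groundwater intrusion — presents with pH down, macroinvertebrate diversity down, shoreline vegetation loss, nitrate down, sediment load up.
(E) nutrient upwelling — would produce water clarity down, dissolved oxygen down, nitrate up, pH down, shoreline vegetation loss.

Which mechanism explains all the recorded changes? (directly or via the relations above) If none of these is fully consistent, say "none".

Checking each candidate against the observations:
(A) agricultural runoff — sediment load up ✓; dissolved oxygen up ✓; nitrate down ✓; macroinvertebrate diversity down ✓ (via nitrate down → surface temperature down → macroinvertebrate diversity down); pH down ✓ (via water clarity down → pH down)
(B) shoreline development — sediment load up ✗; dissolved oxygen up ✗; nitrate down ✗; macroinvertebrate diversity down ✓; pH down ✗
(C) acid deposition event — sediment load up ✓; dissolved oxygen up ✓; nitrate down ✗; macroinvertebrate diversity down ✗; pH down ✓
(D) groundwater intrusion — does not account for dissolved oxygen up
(E) nutrient upwelling — sediment load up ✗; dissolved oxygen up ✗; nitrate down ✗; macroinvertebrate diversity down ✗; pH down ✓
(A) is the only candidate with no mismatches.

A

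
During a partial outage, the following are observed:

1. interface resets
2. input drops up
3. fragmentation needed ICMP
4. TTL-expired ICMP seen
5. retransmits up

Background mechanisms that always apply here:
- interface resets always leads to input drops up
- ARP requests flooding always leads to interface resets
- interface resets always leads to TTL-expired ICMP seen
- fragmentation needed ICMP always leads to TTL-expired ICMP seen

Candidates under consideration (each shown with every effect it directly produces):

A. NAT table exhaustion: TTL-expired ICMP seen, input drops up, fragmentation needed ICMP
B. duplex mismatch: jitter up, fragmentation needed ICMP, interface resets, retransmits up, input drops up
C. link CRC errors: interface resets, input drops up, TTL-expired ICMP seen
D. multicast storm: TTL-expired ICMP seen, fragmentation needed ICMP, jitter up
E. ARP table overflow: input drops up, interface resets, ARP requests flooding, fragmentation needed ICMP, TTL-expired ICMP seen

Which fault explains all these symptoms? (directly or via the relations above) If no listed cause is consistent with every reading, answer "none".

Per-candidate check:
(A) NAT table exhaustion — interface resets ✗; input drops up ✓; fragmentation needed ICMP ✓; TTL-expired ICMP seen ✓; retransmits up ✗
(B) duplex mismatch — interface resets ✓; input drops up ✓; fragmentation needed ICMP ✓; TTL-expired ICMP seen ✓ (through interface resets → TTL-expired ICMP seen); retransmits up ✓
(C) link CRC errors — interface resets ✓; input drops up ✓; fragmentation needed ICMP ✗; TTL-expired ICMP seen ✓; retransmits up ✗
(D) multicast storm — does not account for interface resets, input drops up, retransmits up
(E) ARP table overflow — does not account for retransmits up
Only (B) is consistent with every observation.

B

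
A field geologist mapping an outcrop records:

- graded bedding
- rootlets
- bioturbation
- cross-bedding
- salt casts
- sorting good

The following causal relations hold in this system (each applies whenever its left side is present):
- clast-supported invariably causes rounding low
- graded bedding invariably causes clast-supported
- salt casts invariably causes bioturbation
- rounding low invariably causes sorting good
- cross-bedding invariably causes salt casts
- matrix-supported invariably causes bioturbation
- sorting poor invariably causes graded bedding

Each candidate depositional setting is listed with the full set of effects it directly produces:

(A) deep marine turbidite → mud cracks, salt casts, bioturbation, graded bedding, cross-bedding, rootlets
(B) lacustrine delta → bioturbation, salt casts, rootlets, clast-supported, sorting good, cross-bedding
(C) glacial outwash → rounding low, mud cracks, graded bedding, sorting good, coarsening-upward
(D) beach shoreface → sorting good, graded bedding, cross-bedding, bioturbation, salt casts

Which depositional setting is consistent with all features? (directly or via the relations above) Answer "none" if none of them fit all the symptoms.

Per-candidate check:
(A) deep marine turbidite — graded bedding match; rootlets match; bioturbation match; cross-bedding match; salt casts match; sorting good match (via graded bedding → clast-supported → rounding low → sorting good)
(B) lacustrine delta — graded bedding miss; rootlets match; bioturbation match; cross-bedding match; salt casts match; sorting good match
(C) glacial outwash — graded bedding match; rootlets miss; bioturbation miss; cross-bedding miss; salt casts miss; sorting good match
(D) beach shoreface — graded bedding match; rootlets miss; bioturbation match; cross-bedding match; salt casts match; sorting good match
Only (A) is consistent with every observation.

A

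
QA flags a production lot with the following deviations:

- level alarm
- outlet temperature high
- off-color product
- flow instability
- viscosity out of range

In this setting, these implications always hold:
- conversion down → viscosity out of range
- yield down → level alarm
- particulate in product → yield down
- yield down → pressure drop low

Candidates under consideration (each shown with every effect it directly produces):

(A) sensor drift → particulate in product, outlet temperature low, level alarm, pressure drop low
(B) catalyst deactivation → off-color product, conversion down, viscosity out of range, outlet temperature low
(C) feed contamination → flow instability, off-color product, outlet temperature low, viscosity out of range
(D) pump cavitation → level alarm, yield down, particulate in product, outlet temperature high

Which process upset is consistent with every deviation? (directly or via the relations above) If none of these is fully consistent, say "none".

Testing each hypothesis:
(A) sensor drift — fails on outlet temperature high, off-color product, flow instability, viscosity out of range (predicts outlet temperature low, not outlet temperature high)
(B) catalyst deactivation — level alarm NO; outlet temperature high NO; off-color product yes; flow instability NO; viscosity out of range yes
(C) feed contamination — level alarm NO; outlet temperature high NO; off-color product yes; flow instability yes; viscosity out of range yes
(D) pump cavitation — does not account for off-color product, flow instability, viscosity out of range
None of the listed candidates fits everything.

none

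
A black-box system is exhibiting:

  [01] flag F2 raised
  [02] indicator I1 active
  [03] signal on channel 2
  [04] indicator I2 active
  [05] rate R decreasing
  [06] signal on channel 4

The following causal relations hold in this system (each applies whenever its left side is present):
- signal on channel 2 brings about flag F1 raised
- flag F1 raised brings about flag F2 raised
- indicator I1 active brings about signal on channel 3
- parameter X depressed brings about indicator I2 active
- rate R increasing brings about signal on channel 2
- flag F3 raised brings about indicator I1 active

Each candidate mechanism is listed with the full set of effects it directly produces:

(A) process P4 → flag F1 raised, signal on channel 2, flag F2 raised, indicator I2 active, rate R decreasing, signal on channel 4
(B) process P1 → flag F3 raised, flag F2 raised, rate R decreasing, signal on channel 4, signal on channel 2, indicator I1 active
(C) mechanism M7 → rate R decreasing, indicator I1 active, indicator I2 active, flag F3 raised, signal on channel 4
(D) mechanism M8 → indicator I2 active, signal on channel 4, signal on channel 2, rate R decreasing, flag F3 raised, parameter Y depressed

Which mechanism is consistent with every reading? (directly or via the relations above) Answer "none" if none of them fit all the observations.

Checking each candidate against the observations:
(A) process P4 — does not account for indicator I1 active
(B) process P1 — flag F2 raised ✓; indicator I1 active ✓; signal on channel 2 ✓; indicator I2 active ✗; rate R decreasing ✓; signal on channel 4 ✓
(C) mechanism M7 — does not account for flag F2 raised, signal on channel 2
(D) mechanism M8 — accounts for every observation (flag F2 raised by signal on channel 2 → flag F1 raised → flag F2 raised)
Only (D) is consistent with every observation.

D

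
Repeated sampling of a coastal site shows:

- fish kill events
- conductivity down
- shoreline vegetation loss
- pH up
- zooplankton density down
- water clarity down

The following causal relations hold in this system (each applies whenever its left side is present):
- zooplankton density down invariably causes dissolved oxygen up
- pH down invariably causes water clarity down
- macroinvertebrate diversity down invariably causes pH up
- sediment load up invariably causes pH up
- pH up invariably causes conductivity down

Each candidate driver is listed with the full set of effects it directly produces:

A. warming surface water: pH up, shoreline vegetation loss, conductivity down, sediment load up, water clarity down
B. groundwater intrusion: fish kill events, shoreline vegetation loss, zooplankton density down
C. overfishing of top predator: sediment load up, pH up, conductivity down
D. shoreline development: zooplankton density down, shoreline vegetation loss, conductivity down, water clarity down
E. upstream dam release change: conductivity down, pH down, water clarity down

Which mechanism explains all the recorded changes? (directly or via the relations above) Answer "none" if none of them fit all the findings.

Testing each hypothesis:
(A) warming surface water — fish kill events miss; conductivity down match; shoreline vegetation loss match; pH up match; zooplankton density down miss; water clarity down match
(B) groundwater intrusion — fish kill events match; conductivity down miss; shoreline vegetation loss match; pH up miss; zooplankton density down match; water clarity down miss
(C) overfishing of top predator — does not account for fish kill events, shoreline vegetation loss, zooplankton density down, water clarity down
(D) shoreline development — fish kill events miss; conductivity down match; shoreline vegetation loss match; pH up miss; zooplankton density down match; water clarity down match
(E) upstream dam release change — fish kill events miss; conductivity down match; shoreline vegetation loss miss; pH up miss; zooplankton density down miss; water clarity down match
No candidate is consistent with all observations.

none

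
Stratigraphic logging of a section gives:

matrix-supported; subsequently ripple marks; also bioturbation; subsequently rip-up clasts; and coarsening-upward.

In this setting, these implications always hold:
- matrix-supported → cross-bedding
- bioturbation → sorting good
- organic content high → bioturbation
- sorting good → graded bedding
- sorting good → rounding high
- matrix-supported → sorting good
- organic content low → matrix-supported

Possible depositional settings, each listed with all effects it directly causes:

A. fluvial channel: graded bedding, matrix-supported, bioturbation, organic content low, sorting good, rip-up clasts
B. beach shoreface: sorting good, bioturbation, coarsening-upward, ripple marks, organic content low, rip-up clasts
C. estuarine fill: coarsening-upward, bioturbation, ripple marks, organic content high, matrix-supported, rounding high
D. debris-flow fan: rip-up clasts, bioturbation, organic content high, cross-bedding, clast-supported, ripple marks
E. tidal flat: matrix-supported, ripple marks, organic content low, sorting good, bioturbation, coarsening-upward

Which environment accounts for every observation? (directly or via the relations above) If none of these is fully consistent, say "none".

B

Testing each hypothesis:
(A) fluvial channel — does not account for ripple marks, coarsening-upward
(B) beach shoreface — matrix-supported + (by organic content low → matrix-supported); ripple marks +; bioturbation +; rip-up clasts +; coarsening-upward +
(C) estuarine fill — does not account for rip-up clasts
(D) debris-flow fan — fails on matrix-supported, coarsening-upward (predicts clast-supported, not matrix-supported)
(E) tidal flat — does not account for rip-up clasts
(B) is the only candidate with no mismatches.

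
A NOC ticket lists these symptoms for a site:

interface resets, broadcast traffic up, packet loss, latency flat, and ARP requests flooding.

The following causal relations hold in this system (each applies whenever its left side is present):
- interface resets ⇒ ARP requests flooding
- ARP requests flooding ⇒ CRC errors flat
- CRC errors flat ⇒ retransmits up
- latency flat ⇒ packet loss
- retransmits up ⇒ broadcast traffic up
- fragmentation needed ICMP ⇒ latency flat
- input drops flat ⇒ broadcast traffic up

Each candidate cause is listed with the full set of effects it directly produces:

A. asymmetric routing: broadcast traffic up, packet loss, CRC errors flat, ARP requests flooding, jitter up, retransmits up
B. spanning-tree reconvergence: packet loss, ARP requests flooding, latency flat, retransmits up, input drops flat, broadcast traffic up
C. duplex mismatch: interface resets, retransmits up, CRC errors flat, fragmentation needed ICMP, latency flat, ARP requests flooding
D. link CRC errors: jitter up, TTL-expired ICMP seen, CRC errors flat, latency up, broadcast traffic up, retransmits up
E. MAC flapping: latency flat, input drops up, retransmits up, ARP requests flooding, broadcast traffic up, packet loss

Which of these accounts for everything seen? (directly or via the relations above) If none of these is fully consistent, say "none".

C

Testing each hypothesis:
(A) asymmetric routing — interface resets -; broadcast traffic up +; packet loss +; latency flat -; ARP requests flooding +
(B) spanning-tree reconvergence — interface resets -; broadcast traffic up +; packet loss +; latency flat +; ARP requests flooding +
(C) duplex mismatch — interface resets +; broadcast traffic up + (by retransmits up → broadcast traffic up); packet loss + (by latency flat → packet loss); latency flat +; ARP requests flooding +
(D) link CRC errors — fails on interface resets, packet loss, latency flat, ARP requests flooding (predicts latency up, not latency flat)
(E) MAC flapping — does not account for interface resets
Only (C) is consistent with every observation.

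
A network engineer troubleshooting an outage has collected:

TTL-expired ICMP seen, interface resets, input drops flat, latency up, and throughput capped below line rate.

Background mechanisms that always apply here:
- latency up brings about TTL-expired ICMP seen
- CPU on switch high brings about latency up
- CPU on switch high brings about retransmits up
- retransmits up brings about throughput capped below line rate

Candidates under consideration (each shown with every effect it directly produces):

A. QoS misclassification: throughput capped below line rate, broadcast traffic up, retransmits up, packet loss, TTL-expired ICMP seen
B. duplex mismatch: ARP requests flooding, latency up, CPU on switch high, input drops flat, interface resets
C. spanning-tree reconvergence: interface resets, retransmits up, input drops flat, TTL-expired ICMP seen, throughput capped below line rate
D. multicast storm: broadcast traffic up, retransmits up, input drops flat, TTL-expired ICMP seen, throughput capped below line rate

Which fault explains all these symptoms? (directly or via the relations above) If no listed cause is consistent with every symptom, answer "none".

B

Testing each hypothesis:
(A) QoS misclassification — does not account for interface resets, input drops flat, latency up
(B) duplex mismatch — TTL-expired ICMP seen yes (through latency up → TTL-expired ICMP seen); interface resets yes; input drops flat yes; latency up yes; throughput capped below line rate yes (through CPU on switch high → retransmits up → throughput capped below line rate)
(C) spanning-tree reconvergence — TTL-expired ICMP seen yes; interface resets yes; input drops flat yes; latency up NO; throughput capped below line rate yes
(D) multicast storm — TTL-expired ICMP seen yes; interface resets NO; input drops flat yes; latency up NO; throughput capped below line rate yes
(B) is the only candidate with no mismatches.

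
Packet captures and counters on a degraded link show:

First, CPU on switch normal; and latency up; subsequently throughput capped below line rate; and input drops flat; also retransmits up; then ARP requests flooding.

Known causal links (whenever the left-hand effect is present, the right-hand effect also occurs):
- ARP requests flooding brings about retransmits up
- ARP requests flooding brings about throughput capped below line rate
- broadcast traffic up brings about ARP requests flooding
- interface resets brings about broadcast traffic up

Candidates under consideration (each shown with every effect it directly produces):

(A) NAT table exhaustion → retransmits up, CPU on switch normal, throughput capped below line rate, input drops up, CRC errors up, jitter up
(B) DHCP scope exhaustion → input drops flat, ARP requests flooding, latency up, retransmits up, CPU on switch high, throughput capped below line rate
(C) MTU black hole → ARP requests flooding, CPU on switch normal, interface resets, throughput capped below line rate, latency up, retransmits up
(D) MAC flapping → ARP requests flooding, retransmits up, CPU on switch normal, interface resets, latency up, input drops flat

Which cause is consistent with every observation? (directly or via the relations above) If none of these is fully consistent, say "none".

For each candidate, compare predicted effects to what was observed:
(A) NAT table exhaustion — fails on latency up, input drops flat, ARP requests flooding (predicts input drops up, not input drops flat)
(B) DHCP scope exhaustion — fails on CPU on switch normal (predicts CPU on switch high, not CPU on switch normal)
(C) MTU black hole — does not account for input drops flat
(D) MAC flapping — CPU on switch normal yes; latency up yes; throughput capped below line rate yes (through ARP requests flooding → throughput capped below line rate); input drops flat yes; retransmits up yes; ARP requests flooding yes
(D) is the only candidate with no mismatches.

D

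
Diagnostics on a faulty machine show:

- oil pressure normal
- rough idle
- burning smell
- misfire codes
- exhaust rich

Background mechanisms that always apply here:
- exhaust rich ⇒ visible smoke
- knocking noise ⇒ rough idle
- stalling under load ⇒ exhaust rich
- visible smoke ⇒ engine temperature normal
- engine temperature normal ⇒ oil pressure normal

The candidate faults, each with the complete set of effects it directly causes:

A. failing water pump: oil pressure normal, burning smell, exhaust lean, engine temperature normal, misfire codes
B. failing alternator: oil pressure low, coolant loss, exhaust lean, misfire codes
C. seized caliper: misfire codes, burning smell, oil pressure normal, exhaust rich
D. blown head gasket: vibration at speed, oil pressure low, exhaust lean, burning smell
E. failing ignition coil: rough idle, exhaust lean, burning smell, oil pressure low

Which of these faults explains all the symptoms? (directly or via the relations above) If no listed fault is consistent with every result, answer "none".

none

Per-candidate check:
(A) failing water pump — oil pressure normal +; rough idle -; burning smell +; misfire codes +; exhaust rich -
(B) failing alternator — fails on oil pressure normal, rough idle, burning smell, exhaust rich (predicts oil pressure low, not oil pressure normal; predicts exhaust lean, not exhaust rich)
(C) seized caliper — oil pressure normal +; rough idle -; burning smell +; misfire codes +; exhaust rich +
(D) blown head gasket — oil pressure normal -; rough idle -; burning smell +; misfire codes -; exhaust rich -
(E) failing ignition coil — fails on oil pressure normal, misfire codes, exhaust rich (predicts oil pressure low, not oil pressure normal; predicts exhaust lean, not exhaust rich)
No candidate is consistent with all observations.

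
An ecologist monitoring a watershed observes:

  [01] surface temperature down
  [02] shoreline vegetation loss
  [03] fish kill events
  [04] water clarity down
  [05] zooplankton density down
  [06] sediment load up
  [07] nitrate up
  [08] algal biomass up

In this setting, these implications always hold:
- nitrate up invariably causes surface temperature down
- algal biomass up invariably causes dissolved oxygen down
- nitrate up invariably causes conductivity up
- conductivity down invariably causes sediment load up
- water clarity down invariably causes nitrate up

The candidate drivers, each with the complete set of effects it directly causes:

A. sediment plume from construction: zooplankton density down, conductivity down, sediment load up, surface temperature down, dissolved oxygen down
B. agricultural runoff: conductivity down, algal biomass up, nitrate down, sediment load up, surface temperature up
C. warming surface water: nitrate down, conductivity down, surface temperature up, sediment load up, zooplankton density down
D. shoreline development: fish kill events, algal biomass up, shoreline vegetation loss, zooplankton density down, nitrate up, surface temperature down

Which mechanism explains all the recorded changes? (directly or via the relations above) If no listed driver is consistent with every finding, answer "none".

none

Per-candidate check:
(A) sediment plume from construction — surface temperature down ✓; shoreline vegetation loss ✗; fish kill events ✗; water clarity down ✗; zooplankton density down ✓; sediment load up ✓; nitrate up ✗; algal biomass up ✗
(B) agricultural runoff — fails on surface temperature down, shoreline vegetation loss, fish kill events, water clarity down, zooplankton density down, nitrate up (predicts surface temperature up, not surface temperature down; predicts nitrate down, not nitrate up)
(C) warming surface water — surface temperature down ✗; shoreline vegetation loss ✗; fish kill events ✗; water clarity down ✗; zooplankton density down ✓; sediment load up ✓; nitrate up ✗; algal biomass up ✗
(D) shoreline development — does not account for water clarity down, sediment load up
Every candidate fails on at least one observation.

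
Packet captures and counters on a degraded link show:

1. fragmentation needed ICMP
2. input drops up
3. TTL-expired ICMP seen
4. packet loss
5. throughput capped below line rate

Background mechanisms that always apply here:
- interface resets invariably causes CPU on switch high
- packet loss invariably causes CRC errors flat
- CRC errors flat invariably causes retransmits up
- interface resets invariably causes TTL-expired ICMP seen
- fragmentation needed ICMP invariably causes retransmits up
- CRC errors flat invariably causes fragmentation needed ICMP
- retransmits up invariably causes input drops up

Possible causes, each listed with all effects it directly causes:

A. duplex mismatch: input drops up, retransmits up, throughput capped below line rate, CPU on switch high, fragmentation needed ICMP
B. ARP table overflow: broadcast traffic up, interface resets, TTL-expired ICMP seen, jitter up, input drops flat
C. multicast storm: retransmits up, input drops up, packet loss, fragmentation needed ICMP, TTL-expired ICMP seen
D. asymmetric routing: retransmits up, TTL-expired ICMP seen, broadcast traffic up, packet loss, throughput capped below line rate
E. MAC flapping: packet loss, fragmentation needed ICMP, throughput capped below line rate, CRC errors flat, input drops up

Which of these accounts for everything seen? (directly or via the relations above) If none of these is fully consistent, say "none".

Checking each candidate against the observations:
(A) duplex mismatch — does not account for TTL-expired ICMP seen, packet loss
(B) ARP table overflow — fails on fragmentation needed ICMP, input drops up, packet loss, throughput capped below line rate (predicts input drops flat, not input drops up)
(C) multicast storm — fragmentation needed ICMP yes; input drops up yes; TTL-expired ICMP seen yes; packet loss yes; throughput capped below line rate NO
(D) asymmetric routing — fragmentation needed ICMP yes (by packet loss → CRC errors flat → fragmentation needed ICMP); input drops up yes (by retransmits up → input drops up); TTL-expired ICMP seen yes; packet loss yes; throughput capped below line rate yes
(E) MAC flapping — does not account for TTL-expired ICMP seen
(D) alone accounts for all the evidence.

D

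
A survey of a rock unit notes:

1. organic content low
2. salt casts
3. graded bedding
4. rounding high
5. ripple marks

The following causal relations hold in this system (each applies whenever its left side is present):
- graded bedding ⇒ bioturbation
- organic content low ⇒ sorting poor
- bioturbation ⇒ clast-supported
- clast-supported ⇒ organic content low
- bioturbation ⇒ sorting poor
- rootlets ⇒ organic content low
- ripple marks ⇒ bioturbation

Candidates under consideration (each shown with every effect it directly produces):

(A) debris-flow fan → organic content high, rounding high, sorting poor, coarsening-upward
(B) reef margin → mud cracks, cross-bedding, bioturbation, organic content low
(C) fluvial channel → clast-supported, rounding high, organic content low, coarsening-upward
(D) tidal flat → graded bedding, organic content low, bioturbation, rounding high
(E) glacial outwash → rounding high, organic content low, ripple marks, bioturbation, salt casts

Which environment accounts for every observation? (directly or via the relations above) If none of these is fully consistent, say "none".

Per-candidate check:
(A) debris-flow fan — fails on organic content low, salt casts, graded bedding, ripple marks (predicts organic content high, not organic content low)
(B) reef margin — does not account for salt casts, graded bedding, rounding high, ripple marks
(C) fluvial channel — does not account for salt casts, graded bedding, ripple marks
(D) tidal flat — organic content low +; salt casts -; graded bedding +; rounding high +; ripple marks -
(E) glacial outwash — organic content low +; salt casts +; graded bedding -; rounding high +; ripple marks +
Every candidate fails on at least one observation.

none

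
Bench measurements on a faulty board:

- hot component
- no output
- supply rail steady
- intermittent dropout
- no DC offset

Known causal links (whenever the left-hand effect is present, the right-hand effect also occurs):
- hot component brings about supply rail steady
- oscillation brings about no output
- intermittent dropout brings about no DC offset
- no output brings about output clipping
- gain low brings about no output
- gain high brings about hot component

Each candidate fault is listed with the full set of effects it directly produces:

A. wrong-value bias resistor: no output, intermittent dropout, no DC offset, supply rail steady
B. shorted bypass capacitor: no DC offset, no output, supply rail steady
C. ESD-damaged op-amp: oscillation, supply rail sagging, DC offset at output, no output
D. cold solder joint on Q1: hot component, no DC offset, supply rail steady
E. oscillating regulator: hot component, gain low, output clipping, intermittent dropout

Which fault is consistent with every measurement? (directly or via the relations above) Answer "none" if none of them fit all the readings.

E

Testing each hypothesis:
(A) wrong-value bias resistor — does not account for hot component
(B) shorted bypass capacitor — hot component -; no output +; supply rail steady +; intermittent dropout -; no DC offset +
(C) ESD-damaged op-amp — hot component -; no output +; supply rail steady -; intermittent dropout -; no DC offset -
(D) cold solder joint on Q1 — does not account for no output, intermittent dropout
(E) oscillating regulator — accounts for every observation (no output by gain low → no output)
(E) is the only candidate with no mismatches.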